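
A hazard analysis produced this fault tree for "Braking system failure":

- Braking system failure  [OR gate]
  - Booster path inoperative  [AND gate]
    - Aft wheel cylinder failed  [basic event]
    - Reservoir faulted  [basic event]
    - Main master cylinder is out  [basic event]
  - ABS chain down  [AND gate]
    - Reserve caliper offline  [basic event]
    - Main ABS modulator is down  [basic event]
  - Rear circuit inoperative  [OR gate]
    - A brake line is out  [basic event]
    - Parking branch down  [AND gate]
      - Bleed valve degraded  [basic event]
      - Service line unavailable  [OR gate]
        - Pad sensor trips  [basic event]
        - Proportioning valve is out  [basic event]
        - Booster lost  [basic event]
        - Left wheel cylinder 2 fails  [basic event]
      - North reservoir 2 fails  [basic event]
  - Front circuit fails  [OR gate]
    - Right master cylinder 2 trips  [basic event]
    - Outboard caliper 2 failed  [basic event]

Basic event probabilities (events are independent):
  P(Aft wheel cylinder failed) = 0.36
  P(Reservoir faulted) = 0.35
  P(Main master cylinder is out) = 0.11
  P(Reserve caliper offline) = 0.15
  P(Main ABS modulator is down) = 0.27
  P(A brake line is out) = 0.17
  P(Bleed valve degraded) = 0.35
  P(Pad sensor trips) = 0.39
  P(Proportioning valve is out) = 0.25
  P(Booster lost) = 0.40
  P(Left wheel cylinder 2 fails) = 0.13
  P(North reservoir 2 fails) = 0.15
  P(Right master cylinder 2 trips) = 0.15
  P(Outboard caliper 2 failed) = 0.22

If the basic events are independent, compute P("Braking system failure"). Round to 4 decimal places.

P(Booster path inoperative) [AND] = 0.36 × 0.35 × 0.11 = 0.013860
P(ABS chain down) [AND] = 0.15 × 0.27 = 0.040500
P(Service line unavailable) [OR] = 1 − (1−0.39) × (1−0.25) × (1−0.40) × (1−0.13) = 0.761185
P(Parking branch down) [AND] = 0.35 × 0.761185 × 0.15 = 0.039962
P(Rear circuit inoperative) [OR] = 1 − (1−0.17) × (1−0.039962) = 0.203168
P(Front circuit fails) [OR] = 1 − (1−0.15) × (1−0.22) = 0.337000
P(Braking system failure) [OR] = 1 − (1−0.013860) × (1−0.040500) × (1−0.203168) × (1−0.337000) = 0.500122
Rounded to 4 decimal places: P(Braking system failure) ≈ 0.5001.

0.5001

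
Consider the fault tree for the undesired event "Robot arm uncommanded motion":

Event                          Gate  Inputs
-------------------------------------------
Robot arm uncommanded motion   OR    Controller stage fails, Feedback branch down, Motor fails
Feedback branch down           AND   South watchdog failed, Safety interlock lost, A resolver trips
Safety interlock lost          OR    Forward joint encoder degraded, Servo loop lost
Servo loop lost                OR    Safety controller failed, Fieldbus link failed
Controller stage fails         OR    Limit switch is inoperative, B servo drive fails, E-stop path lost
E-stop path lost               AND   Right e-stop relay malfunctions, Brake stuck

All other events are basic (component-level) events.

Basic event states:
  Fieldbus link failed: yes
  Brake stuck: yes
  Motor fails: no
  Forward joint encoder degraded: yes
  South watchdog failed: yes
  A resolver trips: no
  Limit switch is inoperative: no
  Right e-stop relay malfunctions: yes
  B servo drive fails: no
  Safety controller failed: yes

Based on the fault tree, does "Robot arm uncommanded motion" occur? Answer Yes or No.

E-stop path lost [AND]: Right e-stop relay malfunctions=occurs, Brake stuck=occurs → all inputs occur → occurs.
Controller stage fails [OR]: Limit switch is inoperative=not, B servo drive fails=not, E-stop path lost=occurs → at least one input occurs → occurs.
Servo loop lost [OR]: Safety controller failed=occurs, Fieldbus link failed=occurs → at least one input occurs → occurs.
Safety interlock lost [OR]: Forward joint encoder degraded=occurs, Servo loop lost=occurs → at least one input occurs → occurs.
Feedback branch down [AND]: South watchdog failed=occurs, Safety interlock lost=occurs, A resolver trips=not → not all inputs occur → does not occur.
Robot arm uncommanded motion [OR]: Controller stage fails=occurs, Feedback branch down=not, Motor fails=not → at least one input occurs → occurs.

Yes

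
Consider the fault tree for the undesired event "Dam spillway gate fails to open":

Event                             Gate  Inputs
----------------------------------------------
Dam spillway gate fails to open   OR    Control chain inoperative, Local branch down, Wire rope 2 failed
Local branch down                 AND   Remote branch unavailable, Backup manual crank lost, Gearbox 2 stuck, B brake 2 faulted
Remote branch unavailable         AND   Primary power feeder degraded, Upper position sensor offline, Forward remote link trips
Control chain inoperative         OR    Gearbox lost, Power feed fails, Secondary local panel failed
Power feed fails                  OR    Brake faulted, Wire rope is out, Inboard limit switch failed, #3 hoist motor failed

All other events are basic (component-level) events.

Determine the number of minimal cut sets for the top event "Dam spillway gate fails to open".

Power feed fails [OR]: union of children's cut sets → 4 cut set(s).
Control chain inoperative [OR]: union of children's cut sets → 6 cut set(s).
Remote branch unavailable [AND]: one cut set from each child combined → 1 × 1 × 1 = 1 cut set(s).
Local branch down [AND]: one cut set from each child combined → 1 × 1 × 1 × 1 = 1 cut set(s).
Dam spillway gate fails to open [OR]: union of children's cut sets → 8 cut set(s).
Minimal cut sets: {Gearbox lost}; {Brake faulted}; {Wire rope is out}; {Inboard limit switch failed}; {#3 hoist motor failed}; {Secondary local panel failed}; {B brake 2 faulted, Backup manual crank lost, Forward remote link trips, Gearbox 2 stuck, Primary power feeder degraded, Upper position sensor offline}; {Wire rope 2 failed}.

8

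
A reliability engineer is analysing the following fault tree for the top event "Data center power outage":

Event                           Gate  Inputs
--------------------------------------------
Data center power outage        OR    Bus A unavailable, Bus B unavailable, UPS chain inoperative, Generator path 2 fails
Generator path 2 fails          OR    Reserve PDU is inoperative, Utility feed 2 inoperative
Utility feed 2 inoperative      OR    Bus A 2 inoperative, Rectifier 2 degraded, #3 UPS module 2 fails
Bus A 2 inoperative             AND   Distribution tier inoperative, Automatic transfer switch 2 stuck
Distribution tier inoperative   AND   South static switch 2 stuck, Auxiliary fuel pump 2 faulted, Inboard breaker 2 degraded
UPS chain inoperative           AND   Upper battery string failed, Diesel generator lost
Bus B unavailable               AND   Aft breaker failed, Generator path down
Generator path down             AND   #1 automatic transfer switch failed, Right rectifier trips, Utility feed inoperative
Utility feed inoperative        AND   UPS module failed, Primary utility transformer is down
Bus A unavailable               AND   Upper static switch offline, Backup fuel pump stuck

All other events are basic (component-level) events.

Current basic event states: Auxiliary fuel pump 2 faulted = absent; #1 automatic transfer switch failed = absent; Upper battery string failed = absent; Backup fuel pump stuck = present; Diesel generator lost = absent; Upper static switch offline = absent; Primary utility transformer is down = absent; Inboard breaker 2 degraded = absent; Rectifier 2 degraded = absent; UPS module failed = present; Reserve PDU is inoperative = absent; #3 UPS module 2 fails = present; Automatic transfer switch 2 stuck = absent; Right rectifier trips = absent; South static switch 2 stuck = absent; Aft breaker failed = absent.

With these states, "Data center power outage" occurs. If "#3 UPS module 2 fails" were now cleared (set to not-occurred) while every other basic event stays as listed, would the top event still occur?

No

Counterfactual: set "#3 UPS module 2 fails" to not occurred.
Bus A unavailable [AND]: Upper static switch offline=not, Backup fuel pump stuck=occurs → not all inputs occur → does not occur.
Utility feed inoperative [AND]: UPS module failed=occurs, Primary utility transformer is down=not → not all inputs occur → does not occur.
Generator path down [AND]: #1 automatic transfer switch failed=not, Right rectifier trips=not, Utility feed inoperative=not → not all inputs occur → does not occur.
Bus B unavailable [AND]: Aft breaker failed=not, Generator path down=not → not all inputs occur → does not occur.
UPS chain inoperative [AND]: Upper battery string failed=not, Diesel generator lost=not → not all inputs occur → does not occur.
Distribution tier inoperative [AND]: South static switch 2 stuck=not, Auxiliary fuel pump 2 faulted=not, Inboard breaker 2 degraded=not → not all inputs occur → does not occur.
Bus A 2 inoperative [AND]: Distribution tier inoperative=not, Automatic transfer switch 2 stuck=not → not all inputs occur → does not occur.
Utility feed 2 inoperative [OR]: Bus A 2 inoperative=not, Rectifier 2 degraded=not, #3 UPS module 2 fails=not → no input occurs → does not occur.
Generator path 2 fails [OR]: Reserve PDU is inoperative=not, Utility feed 2 inoperative=not → no input occurs → does not occur.
Data center power outage [OR]: Bus A unavailable=not, Bus B unavailable=not, UPS chain inoperative=not, Generator path 2 fails=not → no input occurs → does not occur.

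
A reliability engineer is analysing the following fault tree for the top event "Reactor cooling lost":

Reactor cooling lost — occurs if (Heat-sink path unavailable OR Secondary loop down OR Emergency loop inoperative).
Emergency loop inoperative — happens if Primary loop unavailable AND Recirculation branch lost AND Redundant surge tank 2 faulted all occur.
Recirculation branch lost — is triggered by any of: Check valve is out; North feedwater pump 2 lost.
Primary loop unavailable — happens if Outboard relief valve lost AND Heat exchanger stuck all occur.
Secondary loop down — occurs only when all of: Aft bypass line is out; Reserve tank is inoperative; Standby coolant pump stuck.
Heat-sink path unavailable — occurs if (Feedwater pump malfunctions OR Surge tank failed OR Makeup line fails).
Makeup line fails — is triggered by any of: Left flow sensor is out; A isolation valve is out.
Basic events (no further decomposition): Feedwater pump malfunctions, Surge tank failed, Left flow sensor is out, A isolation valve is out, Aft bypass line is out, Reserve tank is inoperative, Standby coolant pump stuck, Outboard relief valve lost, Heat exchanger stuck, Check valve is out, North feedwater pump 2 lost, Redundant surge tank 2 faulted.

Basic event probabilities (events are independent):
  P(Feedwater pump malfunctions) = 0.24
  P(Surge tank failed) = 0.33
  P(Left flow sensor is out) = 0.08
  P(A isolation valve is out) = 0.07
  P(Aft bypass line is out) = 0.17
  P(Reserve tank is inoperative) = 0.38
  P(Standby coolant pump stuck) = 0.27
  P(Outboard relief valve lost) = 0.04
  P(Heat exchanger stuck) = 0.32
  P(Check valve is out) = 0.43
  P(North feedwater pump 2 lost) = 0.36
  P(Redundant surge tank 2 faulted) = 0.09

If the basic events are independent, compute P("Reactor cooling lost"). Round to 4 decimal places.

P(Makeup line fails) [OR] = 1 − (1−0.08) × (1−0.07) = 0.144400
P(Heat-sink path unavailable) [OR] = 1 − (1−0.24) × (1−0.33) × (1−0.144400) = 0.564328
P(Secondary loop down) [AND] = 0.17 × 0.38 × 0.27 = 0.017442
P(Primary loop unavailable) [AND] = 0.04 × 0.32 = 0.012800
P(Recirculation branch lost) [OR] = 1 − (1−0.43) × (1−0.36) = 0.635200
P(Emergency loop inoperative) [AND] = 0.012800 × 0.635200 × 0.09 = 0.000732
P(Reactor cooling lost) [OR] = 1 − (1−0.564328) × (1−0.017442) × (1−0.000732) = 0.572240
Rounded to 4 decimal places: P(Reactor cooling lost) ≈ 0.5722.

0.5722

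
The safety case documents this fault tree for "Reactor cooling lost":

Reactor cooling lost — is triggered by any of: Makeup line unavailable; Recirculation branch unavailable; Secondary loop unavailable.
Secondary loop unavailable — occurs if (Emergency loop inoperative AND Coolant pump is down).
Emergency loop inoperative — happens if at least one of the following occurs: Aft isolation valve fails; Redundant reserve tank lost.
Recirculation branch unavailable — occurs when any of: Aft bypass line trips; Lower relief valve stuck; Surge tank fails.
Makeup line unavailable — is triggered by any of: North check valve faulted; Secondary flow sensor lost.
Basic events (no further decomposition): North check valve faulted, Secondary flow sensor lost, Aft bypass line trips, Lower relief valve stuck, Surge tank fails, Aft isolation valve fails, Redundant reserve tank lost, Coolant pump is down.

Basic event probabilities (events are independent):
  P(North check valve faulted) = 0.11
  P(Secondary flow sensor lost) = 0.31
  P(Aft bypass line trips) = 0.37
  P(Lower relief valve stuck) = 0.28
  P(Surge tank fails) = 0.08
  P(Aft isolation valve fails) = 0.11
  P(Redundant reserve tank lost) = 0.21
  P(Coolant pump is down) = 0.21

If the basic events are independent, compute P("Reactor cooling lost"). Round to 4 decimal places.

P(Makeup line unavailable) [OR] = 1 − (1−0.11) × (1−0.31) = 0.385900
P(Recirculation branch unavailable) [OR] = 1 − (1−0.37) × (1−0.28) × (1−0.08) = 0.582688
P(Emergency loop inoperative) [OR] = 1 − (1−0.11) × (1−0.21) = 0.296900
P(Secondary loop unavailable) [AND] = 0.296900 × 0.21 = 0.062349
P(Reactor cooling lost) [OR] = 1 − (1−0.385900) × (1−0.582688) × (1−0.062349) = 0.759707
Rounded to 4 decimal places: P(Reactor cooling lost) ≈ 0.7597.

0.7597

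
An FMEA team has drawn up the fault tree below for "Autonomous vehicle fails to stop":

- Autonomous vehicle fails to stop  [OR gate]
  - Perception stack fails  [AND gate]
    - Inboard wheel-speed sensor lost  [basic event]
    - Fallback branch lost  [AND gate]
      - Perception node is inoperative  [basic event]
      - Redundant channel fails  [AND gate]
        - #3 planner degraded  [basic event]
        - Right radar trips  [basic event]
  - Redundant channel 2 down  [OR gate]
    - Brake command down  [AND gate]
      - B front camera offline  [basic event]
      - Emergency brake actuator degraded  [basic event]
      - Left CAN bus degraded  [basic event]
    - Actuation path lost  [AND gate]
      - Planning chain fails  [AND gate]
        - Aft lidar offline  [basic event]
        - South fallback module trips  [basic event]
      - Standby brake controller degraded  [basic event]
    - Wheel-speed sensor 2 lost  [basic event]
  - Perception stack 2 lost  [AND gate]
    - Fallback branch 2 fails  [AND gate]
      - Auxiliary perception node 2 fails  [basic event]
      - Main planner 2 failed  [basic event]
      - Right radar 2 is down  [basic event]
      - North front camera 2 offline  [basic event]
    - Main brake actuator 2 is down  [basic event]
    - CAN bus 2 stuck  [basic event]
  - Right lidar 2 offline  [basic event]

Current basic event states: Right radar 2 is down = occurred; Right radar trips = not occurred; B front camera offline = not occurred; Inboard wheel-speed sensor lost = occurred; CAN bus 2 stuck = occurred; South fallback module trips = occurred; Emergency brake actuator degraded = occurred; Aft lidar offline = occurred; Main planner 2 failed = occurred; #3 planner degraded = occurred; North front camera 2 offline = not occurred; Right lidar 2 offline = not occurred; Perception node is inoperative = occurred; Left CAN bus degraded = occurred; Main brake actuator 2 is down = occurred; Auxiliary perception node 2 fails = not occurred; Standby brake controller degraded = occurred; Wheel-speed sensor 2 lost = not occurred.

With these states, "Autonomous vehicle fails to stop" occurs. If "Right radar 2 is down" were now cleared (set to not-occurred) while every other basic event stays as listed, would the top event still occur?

Counterfactual: set "Right radar 2 is down" to not occurred.
Redundant channel fails [AND]: #3 planner degraded=occurs, Right radar trips=not → not all inputs occur → does not occur.
Fallback branch lost [AND]: Perception node is inoperative=occurs, Redundant channel fails=not → not all inputs occur → does not occur.
Perception stack fails [AND]: Inboard wheel-speed sensor lost=occurs, Fallback branch lost=not → not all inputs occur → does not occur.
Brake command down [AND]: B front camera offline=not, Emergency brake actuator degraded=occurs, Left CAN bus degraded=occurs → not all inputs occur → does not occur.
Planning chain fails [AND]: Aft lidar offline=occurs, South fallback module trips=occurs → all inputs occur → occurs.
Actuation path lost [AND]: Planning chain fails=occurs, Standby brake controller degraded=occurs → all inputs occur → occurs.
Redundant channel 2 down [OR]: Brake command down=not, Actuation path lost=occurs, Wheel-speed sensor 2 lost=not → at least one input occurs → occurs.
Fallback branch 2 fails [AND]: Auxiliary perception node 2 fails=not, Main planner 2 failed=occurs, Right radar 2 is down=not, North front camera 2 offline=not → not all inputs occur → does not occur.
Perception stack 2 lost [AND]: Fallback branch 2 fails=not, Main brake actuator 2 is down=occurs, CAN bus 2 stuck=occurs → not all inputs occur → does not occur.
Autonomous vehicle fails to stop [OR]: Perception stack fails=not, Redundant channel 2 down=occurs, Perception stack 2 lost=not, Right lidar 2 offline=not → at least one input occurs → occurs.

Yes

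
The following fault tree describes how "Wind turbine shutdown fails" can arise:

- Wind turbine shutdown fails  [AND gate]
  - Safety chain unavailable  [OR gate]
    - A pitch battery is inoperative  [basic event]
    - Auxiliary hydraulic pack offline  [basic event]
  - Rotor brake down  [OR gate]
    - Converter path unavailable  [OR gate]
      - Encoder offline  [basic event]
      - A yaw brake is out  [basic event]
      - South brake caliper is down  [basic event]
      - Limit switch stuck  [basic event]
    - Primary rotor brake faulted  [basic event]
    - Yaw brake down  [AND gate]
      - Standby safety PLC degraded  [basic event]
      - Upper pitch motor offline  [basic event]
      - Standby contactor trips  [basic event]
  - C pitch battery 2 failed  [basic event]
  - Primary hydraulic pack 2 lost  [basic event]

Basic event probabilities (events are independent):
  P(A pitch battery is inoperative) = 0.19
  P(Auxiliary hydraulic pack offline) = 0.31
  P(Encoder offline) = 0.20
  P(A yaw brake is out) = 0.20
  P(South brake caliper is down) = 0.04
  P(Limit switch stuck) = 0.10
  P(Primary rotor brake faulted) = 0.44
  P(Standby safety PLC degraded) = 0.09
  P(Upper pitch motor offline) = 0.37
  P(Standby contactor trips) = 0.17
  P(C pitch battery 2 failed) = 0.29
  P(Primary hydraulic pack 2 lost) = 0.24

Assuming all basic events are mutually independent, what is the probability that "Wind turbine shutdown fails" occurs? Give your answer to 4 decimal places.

P(Safety chain unavailable) [OR] = 1 − (1−0.19) × (1−0.31) = 0.441100
P(Converter path unavailable) [OR] = 1 − (1−0.20) × (1−0.20) × (1−0.04) × (1−0.10) = 0.447040
P(Yaw brake down) [AND] = 0.09 × 0.37 × 0.17 = 0.005661
P(Rotor brake down) [OR] = 1 − (1−0.447040) × (1−0.44) × (1−0.005661) = 0.692095
P(Wind turbine shutdown fails) [AND] = 0.441100 × 0.692095 × 0.29 × 0.24 = 0.021248
Rounded to 4 decimal places: P(Wind turbine shutdown fails) ≈ 0.0212.

0.0212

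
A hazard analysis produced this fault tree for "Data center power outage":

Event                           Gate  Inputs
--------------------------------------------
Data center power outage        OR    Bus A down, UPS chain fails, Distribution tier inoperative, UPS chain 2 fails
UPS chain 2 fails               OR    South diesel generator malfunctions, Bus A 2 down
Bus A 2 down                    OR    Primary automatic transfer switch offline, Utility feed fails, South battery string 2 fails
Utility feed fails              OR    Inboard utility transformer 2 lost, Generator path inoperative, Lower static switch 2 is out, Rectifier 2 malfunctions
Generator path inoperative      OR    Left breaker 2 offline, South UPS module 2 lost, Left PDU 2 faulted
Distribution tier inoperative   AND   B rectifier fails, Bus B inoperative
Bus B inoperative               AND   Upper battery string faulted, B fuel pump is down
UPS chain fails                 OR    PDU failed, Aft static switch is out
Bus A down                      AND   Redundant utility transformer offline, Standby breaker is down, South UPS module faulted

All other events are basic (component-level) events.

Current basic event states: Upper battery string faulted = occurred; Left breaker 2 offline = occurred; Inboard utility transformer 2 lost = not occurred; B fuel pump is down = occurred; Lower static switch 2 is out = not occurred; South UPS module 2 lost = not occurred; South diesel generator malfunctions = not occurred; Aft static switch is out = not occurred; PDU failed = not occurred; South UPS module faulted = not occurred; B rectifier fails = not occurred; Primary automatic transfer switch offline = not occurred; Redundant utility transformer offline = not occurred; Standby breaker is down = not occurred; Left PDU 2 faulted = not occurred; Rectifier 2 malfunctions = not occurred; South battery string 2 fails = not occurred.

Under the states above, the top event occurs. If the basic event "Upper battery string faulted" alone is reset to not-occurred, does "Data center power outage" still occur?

Counterfactual: set "Upper battery string faulted" to not occurred.
Bus A down [AND]: Redundant utility transformer offline=not, Standby breaker is down=not, South UPS module faulted=not → not all inputs occur → does not occur.
UPS chain fails [OR]: PDU failed=not, Aft static switch is out=not → no input occurs → does not occur.
Bus B inoperative [AND]: Upper battery string faulted=not, B fuel pump is down=occurs → not all inputs occur → does not occur.
Distribution tier inoperative [AND]: B rectifier fails=not, Bus B inoperative=not → not all inputs occur → does not occur.
Generator path inoperative [OR]: Left breaker 2 offline=occurs, South UPS module 2 lost=not, Left PDU 2 faulted=not → at least one input occurs → occurs.
Utility feed fails [OR]: Inboard utility transformer 2 lost=not, Generator path inoperative=occurs, Lower static switch 2 is out=not, Rectifier 2 malfunctions=not → at least one input occurs → occurs.
Bus A 2 down [OR]: Primary automatic transfer switch offline=not, Utility feed fails=occurs, South battery string 2 fails=not → at least one input occurs → occurs.
UPS chain 2 fails [OR]: South diesel generator malfunctions=not, Bus A 2 down=occurs → at least one input occurs → occurs.
Data center power outage [OR]: Bus A down=not, UPS chain fails=not, Distribution tier inoperative=not, UPS chain 2 fails=occurs → at least one input occurs → occurs.

Yes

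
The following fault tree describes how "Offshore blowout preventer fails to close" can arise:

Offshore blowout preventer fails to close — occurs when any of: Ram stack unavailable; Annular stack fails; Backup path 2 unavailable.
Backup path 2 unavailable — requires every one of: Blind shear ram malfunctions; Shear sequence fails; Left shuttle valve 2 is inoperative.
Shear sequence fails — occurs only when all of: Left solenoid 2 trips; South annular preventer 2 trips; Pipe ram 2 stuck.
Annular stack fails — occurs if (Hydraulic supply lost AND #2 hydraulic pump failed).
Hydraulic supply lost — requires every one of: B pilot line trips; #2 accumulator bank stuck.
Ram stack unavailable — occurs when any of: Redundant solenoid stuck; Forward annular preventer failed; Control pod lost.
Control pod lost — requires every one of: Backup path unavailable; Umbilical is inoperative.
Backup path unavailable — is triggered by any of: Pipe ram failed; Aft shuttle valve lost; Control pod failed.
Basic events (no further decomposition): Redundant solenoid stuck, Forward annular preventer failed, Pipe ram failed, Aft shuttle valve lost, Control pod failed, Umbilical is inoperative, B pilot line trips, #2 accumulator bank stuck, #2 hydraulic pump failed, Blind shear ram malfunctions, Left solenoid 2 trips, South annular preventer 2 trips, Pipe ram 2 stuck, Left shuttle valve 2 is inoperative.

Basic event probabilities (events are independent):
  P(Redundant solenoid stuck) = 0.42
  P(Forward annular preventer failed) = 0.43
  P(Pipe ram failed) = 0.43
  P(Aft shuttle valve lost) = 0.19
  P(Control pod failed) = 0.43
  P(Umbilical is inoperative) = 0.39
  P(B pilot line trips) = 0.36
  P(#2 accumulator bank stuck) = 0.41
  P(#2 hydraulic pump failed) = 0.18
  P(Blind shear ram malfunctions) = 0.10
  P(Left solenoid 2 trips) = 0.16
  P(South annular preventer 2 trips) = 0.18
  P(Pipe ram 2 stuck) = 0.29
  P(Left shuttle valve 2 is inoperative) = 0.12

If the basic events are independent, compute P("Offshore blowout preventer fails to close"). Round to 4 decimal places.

0.7707

P(Backup path unavailable) [OR] = 1 − (1−0.43) × (1−0.19) × (1−0.43) = 0.736831
P(Control pod lost) [AND] = 0.736831 × 0.39 = 0.287364
P(Ram stack unavailable) [OR] = 1 − (1−0.42) × (1−0.43) × (1−0.287364) = 0.764403
P(Hydraulic supply lost) [AND] = 0.36 × 0.41 = 0.147600
P(Annular stack fails) [AND] = 0.147600 × 0.18 = 0.026568
P(Shear sequence fails) [AND] = 0.16 × 0.18 × 0.29 = 0.008352
P(Backup path 2 unavailable) [AND] = 0.10 × 0.008352 × 0.12 = 0.000100
P(Offshore blowout preventer fails to close) [OR] = 1 − (1−0.764403) × (1−0.026568) × (1−0.000100) = 0.770685
Rounded to 4 decimal places: P(Offshore blowout preventer fails to close) ≈ 0.7707.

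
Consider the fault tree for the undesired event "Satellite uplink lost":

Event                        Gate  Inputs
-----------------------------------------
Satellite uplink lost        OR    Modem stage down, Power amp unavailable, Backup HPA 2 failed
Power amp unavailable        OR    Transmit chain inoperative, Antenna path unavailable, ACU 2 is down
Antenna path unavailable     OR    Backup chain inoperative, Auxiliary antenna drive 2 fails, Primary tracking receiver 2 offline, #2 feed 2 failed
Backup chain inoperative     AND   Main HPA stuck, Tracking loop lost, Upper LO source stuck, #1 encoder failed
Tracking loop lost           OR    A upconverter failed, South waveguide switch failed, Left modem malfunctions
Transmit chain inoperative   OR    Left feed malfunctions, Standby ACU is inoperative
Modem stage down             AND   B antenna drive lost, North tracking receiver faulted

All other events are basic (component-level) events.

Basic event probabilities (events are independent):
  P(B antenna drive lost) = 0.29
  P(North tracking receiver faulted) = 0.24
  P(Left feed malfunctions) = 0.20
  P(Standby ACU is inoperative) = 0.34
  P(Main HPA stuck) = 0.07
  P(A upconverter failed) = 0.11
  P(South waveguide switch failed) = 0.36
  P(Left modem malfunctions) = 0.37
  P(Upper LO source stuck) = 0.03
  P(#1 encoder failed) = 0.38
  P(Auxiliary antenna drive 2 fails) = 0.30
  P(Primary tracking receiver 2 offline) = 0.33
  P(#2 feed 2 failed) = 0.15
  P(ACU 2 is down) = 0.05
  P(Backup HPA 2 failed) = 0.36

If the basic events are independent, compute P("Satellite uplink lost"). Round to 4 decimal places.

0.8810

P(Modem stage down) [AND] = 0.29 × 0.24 = 0.069600
P(Transmit chain inoperative) [OR] = 1 − (1−0.20) × (1−0.34) = 0.472000
P(Tracking loop lost) [OR] = 1 − (1−0.11) × (1−0.36) × (1−0.37) = 0.641152
P(Backup chain inoperative) [AND] = 0.07 × 0.641152 × 0.03 × 0.38 = 0.000512
P(Antenna path unavailable) [OR] = 1 − (1−0.000512) × (1−0.30) × (1−0.33) × (1−0.15) = 0.601554
P(Power amp unavailable) [OR] = 1 − (1−0.472000) × (1−0.601554) × (1−0.05) = 0.800139
P(Satellite uplink lost) [OR] = 1 − (1−0.069600) × (1−0.800139) × (1−0.36) = 0.880992
Rounded to 4 decimal places: P(Satellite uplink lost) ≈ 0.8810.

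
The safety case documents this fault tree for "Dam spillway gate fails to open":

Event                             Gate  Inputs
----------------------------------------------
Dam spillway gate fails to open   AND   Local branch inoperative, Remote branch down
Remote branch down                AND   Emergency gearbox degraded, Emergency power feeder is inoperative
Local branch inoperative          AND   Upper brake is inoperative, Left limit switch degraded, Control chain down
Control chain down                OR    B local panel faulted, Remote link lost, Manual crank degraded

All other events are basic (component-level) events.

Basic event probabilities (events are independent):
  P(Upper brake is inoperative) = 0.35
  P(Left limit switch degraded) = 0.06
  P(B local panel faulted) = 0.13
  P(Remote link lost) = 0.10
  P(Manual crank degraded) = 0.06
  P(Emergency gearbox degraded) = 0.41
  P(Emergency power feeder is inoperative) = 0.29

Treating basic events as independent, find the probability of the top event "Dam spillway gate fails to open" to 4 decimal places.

0.0007

P(Control chain down) [OR] = 1 − (1−0.13) × (1−0.10) × (1−0.06) = 0.263980
P(Local branch inoperative) [AND] = 0.35 × 0.06 × 0.263980 = 0.005544
P(Remote branch down) [AND] = 0.41 × 0.29 = 0.118900
P(Dam spillway gate fails to open) [AND] = 0.005544 × 0.118900 = 0.000659
Rounded to 4 decimal places: P(Dam spillway gate fails to open) ≈ 0.0007.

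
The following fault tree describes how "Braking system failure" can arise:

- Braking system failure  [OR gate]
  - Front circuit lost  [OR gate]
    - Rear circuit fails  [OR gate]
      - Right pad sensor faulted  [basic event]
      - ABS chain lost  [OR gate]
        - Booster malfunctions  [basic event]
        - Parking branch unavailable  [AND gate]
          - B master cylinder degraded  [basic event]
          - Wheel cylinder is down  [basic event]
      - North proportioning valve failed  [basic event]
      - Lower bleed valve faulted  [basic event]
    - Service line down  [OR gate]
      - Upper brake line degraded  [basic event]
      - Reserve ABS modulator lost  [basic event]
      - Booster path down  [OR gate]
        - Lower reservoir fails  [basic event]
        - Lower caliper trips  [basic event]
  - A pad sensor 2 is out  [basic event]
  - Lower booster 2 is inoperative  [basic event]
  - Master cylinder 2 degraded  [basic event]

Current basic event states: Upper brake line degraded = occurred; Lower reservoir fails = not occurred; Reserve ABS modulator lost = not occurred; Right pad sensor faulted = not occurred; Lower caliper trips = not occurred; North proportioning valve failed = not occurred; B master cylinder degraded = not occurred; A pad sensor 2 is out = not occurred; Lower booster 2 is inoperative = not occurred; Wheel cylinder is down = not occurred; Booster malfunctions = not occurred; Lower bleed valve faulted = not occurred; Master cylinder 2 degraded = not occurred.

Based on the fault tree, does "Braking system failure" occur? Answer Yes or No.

Parking branch unavailable [AND]: B master cylinder degraded=not, Wheel cylinder is down=not → not all inputs occur → does not occur.
ABS chain lost [OR]: Booster malfunctions=not, Parking branch unavailable=not → no input occurs → does not occur.
Rear circuit fails [OR]: Right pad sensor faulted=not, ABS chain lost=not, North proportioning valve failed=not, Lower bleed valve faulted=not → no input occurs → does not occur.
Booster path down [OR]: Lower reservoir fails=not, Lower caliper trips=not → no input occurs → does not occur.
Service line down [OR]: Upper brake line degraded=occurs, Reserve ABS modulator lost=not, Booster path down=not → at least one input occurs → occurs.
Front circuit lost [OR]: Rear circuit fails=not, Service line down=occurs → at least one input occurs → occurs.
Braking system failure [OR]: Front circuit lost=occurs, A pad sensor 2 is out=not, Lower booster 2 is inoperative=not, Master cylinder 2 degraded=not → at least one input occurs → occurs.

Yes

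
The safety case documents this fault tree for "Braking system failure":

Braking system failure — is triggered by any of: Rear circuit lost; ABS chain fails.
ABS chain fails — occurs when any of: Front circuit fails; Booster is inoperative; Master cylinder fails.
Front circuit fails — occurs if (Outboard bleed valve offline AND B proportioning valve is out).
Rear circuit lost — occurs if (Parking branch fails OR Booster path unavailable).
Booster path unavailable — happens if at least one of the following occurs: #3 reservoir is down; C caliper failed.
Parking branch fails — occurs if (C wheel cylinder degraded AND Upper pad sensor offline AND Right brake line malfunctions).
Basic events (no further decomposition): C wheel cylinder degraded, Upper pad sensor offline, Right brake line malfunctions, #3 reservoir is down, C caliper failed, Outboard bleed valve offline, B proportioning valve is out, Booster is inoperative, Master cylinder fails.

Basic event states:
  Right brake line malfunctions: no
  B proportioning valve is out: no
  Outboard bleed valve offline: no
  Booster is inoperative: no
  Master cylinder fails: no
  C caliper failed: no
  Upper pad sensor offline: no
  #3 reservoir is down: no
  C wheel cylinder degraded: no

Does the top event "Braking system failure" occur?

No

Parking branch fails [AND]: C wheel cylinder degraded=not, Upper pad sensor offline=not, Right brake line malfunctions=not → not all inputs occur → does not occur.
Booster path unavailable [OR]: #3 reservoir is down=not, C caliper failed=not → no input occurs → does not occur.
Rear circuit lost [OR]: Parking branch fails=not, Booster path unavailable=not → no input occurs → does not occur.
Front circuit fails [AND]: Outboard bleed valve offline=not, B proportioning valve is out=not → not all inputs occur → does not occur.
ABS chain fails [OR]: Front circuit fails=not, Booster is inoperative=not, Master cylinder fails=not → no input occurs → does not occur.
Braking system failure [OR]: Rear circuit lost=not, ABS chain fails=not → no input occurs → does not occur.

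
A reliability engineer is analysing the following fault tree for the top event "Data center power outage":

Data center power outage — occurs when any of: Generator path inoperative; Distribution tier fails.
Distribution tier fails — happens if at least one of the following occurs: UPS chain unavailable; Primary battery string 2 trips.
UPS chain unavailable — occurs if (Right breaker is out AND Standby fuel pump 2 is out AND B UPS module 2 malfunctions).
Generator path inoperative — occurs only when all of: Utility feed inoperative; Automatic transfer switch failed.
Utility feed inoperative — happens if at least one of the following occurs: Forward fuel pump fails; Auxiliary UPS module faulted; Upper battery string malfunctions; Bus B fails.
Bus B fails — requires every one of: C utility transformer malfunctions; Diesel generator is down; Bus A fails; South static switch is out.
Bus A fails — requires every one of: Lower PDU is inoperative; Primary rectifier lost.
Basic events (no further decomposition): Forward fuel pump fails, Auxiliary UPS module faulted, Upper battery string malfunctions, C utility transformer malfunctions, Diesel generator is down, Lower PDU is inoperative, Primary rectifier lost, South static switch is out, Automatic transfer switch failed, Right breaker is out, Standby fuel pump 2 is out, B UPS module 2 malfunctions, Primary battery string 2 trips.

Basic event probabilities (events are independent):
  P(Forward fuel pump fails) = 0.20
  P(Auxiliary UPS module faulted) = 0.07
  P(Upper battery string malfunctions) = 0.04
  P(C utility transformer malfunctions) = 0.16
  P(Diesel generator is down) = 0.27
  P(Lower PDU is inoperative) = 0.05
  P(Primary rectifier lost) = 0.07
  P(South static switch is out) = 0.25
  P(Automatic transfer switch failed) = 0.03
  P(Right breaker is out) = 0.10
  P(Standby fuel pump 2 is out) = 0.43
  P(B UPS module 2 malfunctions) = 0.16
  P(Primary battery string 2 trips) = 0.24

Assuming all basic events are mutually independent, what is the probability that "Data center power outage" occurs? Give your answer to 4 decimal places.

0.2517

P(Bus A fails) [AND] = 0.05 × 0.07 = 0.003500
P(Bus B fails) [AND] = 0.16 × 0.27 × 0.003500 × 0.25 = 0.000038
P(Utility feed inoperative) [OR] = 1 − (1−0.20) × (1−0.07) × (1−0.04) × (1−0.000038) = 0.285787
P(Generator path inoperative) [AND] = 0.285787 × 0.03 = 0.008574
P(UPS chain unavailable) [AND] = 0.10 × 0.43 × 0.16 = 0.006880
P(Distribution tier fails) [OR] = 1 − (1−0.006880) × (1−0.24) = 0.245229
P(Data center power outage) [OR] = 1 − (1−0.008574) × (1−0.245229) = 0.251700
Rounded to 4 decimal places: P(Data center power outage) ≈ 0.2517.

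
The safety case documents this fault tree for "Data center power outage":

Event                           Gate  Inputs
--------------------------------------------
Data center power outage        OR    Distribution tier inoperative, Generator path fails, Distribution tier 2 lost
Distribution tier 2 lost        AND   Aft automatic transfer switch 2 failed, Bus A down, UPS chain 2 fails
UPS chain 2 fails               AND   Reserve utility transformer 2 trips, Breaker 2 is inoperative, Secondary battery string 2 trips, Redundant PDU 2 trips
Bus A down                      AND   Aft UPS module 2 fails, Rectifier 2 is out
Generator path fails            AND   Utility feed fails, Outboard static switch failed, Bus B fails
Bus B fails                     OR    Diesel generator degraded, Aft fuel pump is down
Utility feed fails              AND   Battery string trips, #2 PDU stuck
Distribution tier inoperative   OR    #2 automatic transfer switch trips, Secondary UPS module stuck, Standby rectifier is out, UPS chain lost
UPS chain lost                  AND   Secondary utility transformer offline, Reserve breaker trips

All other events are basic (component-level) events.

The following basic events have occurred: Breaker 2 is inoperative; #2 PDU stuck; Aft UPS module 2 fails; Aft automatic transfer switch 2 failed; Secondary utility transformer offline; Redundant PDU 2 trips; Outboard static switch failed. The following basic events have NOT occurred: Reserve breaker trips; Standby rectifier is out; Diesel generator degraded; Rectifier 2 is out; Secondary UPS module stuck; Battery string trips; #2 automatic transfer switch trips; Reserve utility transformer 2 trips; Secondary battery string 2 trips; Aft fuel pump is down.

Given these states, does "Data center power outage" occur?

No

UPS chain lost [AND]: Secondary utility transformer offline=occurs, Reserve breaker trips=not → not all inputs occur → does not occur.
Distribution tier inoperative [OR]: #2 automatic transfer switch trips=not, Secondary UPS module stuck=not, Standby rectifier is out=not, UPS chain lost=not → no input occurs → does not occur.
Utility feed fails [AND]: Battery string trips=not, #2 PDU stuck=occurs → not all inputs occur → does not occur.
Bus B fails [OR]: Diesel generator degraded=not, Aft fuel pump is down=not → no input occurs → does not occur.
Generator path fails [AND]: Utility feed fails=not, Outboard static switch failed=occurs, Bus B fails=not → not all inputs occur → does not occur.
Bus A down [AND]: Aft UPS module 2 fails=occurs, Rectifier 2 is out=not → not all inputs occur → does not occur.
UPS chain 2 fails [AND]: Reserve utility transformer 2 trips=not, Breaker 2 is inoperative=occurs, Secondary battery string 2 trips=not, Redundant PDU 2 trips=occurs → not all inputs occur → does not occur.
Distribution tier 2 lost [AND]: Aft automatic transfer switch 2 failed=occurs, Bus A down=not, UPS chain 2 fails=not → not all inputs occur → does not occur.
Data center power outage [OR]: Distribution tier inoperative=not, Generator path fails=not, Distribution tier 2 lost=not → no input occurs → does not occur.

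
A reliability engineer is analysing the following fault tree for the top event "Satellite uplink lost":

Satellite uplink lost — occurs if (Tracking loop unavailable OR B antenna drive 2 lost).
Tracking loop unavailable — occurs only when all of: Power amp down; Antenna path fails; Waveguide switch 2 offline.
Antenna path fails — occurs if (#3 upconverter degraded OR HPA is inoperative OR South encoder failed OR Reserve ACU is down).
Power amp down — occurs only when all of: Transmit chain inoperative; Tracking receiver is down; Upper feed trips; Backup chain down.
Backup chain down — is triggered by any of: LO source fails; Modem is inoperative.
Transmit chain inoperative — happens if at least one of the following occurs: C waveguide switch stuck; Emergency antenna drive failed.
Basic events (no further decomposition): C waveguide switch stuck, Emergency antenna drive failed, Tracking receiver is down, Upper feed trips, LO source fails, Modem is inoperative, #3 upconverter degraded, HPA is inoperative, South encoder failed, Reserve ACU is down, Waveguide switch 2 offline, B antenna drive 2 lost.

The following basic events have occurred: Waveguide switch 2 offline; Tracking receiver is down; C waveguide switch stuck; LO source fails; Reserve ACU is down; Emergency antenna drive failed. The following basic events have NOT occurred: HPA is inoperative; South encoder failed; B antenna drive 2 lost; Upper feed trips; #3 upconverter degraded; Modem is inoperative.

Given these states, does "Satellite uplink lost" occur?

No

Transmit chain inoperative [OR]: C waveguide switch stuck=occurs, Emergency antenna drive failed=occurs → at least one input occurs → occurs.
Backup chain down [OR]: LO source fails=occurs, Modem is inoperative=not → at least one input occurs → occurs.
Power amp down [AND]: Transmit chain inoperative=occurs, Tracking receiver is down=occurs, Upper feed trips=not, Backup chain down=occurs → not all inputs occur → does not occur.
Antenna path fails [OR]: #3 upconverter degraded=not, HPA is inoperative=not, South encoder failed=not, Reserve ACU is down=occurs → at least one input occurs → occurs.
Tracking loop unavailable [AND]: Power amp down=not, Antenna path fails=occurs, Waveguide switch 2 offline=occurs → not all inputs occur → does not occur.
Satellite uplink lost [OR]: Tracking loop unavailable=not, B antenna drive 2 lost=not → no input occurs → does not occur.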